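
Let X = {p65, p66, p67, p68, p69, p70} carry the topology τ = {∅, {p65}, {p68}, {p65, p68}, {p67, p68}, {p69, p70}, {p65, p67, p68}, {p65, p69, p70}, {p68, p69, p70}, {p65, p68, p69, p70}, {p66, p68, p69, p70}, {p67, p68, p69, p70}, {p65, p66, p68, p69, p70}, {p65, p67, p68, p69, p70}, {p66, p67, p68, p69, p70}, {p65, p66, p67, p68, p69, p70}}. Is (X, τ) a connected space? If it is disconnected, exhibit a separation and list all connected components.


(X, τ) is disconnected; components = [{p65}, {p66, p67, p68, p69, p70}].

Find clopen sets (U ∈ τ with X ∖ U ∈ τ):
  U = ∅, X ∖ U = {p65, p66, p67, p68, p69, p70} — both open, so U is clopen.
  U = {p65}, X ∖ U = {p66, p67, p68, p69, p70} — both open, so U is clopen.
  U = {p66, p67, p68, p69, p70}, X ∖ U = {p65} — both open, so U is clopen.
  U = {p65, p66, p67, p68, p69, p70}, X ∖ U = ∅ — both open, so U is clopen.
Nontrivial clopen(s) exist: e.g. {p65}. So (X, τ) is disconnected.
Compute connected components by grouping points that agree on all clopens:
  component: {p65}
  component: {p66, p67, p68, p69, p70}


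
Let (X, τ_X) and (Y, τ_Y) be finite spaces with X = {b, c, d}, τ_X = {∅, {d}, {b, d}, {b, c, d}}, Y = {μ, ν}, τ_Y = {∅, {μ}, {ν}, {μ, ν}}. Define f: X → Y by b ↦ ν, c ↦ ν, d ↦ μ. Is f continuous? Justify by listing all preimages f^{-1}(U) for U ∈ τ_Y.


f is NOT continuous.

Compute f^{-1}(U) for each U ∈ τ_Y:
  U = ∅: f^{-1}(U) = ∅ ∈ τ_X ✓.
  U = {μ}: f^{-1}(U) = {d} ∈ τ_X ✓.
  U = {ν}: f^{-1}(U) = {b, c} ∉ τ_X ✗.
  U = {μ, ν}: f^{-1}(U) = {b, c, d} ∈ τ_X ✓.
Found U = {ν} with f^{-1}(U) = {b, c} not in τ_X. Therefore f is NOT continuous.


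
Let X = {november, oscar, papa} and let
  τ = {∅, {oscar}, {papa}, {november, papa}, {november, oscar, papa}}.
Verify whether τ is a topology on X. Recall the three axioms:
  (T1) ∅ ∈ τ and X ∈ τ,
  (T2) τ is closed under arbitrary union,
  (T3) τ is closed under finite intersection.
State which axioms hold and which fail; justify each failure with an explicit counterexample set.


τ is NOT a topology on X.

Axiom (T1): ∅ ∈ τ? Yes; X ∈ τ? Yes.
Axiom (T2/T3): check pairwise unions and intersections of members of τ.
Counterexample for (T2): {oscar} ∪ {papa} = {oscar, papa} ∉ τ. Therefore τ is NOT a topology.


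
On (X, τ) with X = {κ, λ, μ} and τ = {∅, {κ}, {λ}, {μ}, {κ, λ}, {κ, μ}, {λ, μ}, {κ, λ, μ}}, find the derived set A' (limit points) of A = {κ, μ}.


A' = ∅

For each x ∈ X, list the open sets U ∈ τ with x ∈ U, then check whether U ∩ (A ∖ {x}) ≠ ∅ for every such U.
  x = κ: open {κ} ∋ x has {κ} ∩ (A ∖ {κ}) = ∅, so x is NOT a limit point.
  x = λ: open {λ} ∋ x has {λ} ∩ (A ∖ {λ}) = ∅, so x is NOT a limit point.
  x = μ: open {μ} ∋ x has {μ} ∩ (A ∖ {μ}) = ∅, so x is NOT a limit point.
Collecting: A' = ∅.


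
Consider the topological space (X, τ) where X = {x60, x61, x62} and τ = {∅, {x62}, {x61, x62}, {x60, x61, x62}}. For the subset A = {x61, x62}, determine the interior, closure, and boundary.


int(A) = {x61, x62}, cl(A) = {x60, x61, x62}, ∂A = {x60}.

Closed sets in (X, τ) are complements of opens:
  closed(X, τ) = {∅, {x60}, {x60, x61}, {x60, x61, x62}}.
int(A) = ⋃ {U ∈ τ : U ⊆ A}. Opens contained in A: ∅, {x62}, {x61, x62}.
Taking the union of these: int(A) = {x61, x62}.
cl(A) = ⋂ {C closed : A ⊆ C}. Closed sets containing A: {x60, x61, x62}.
Intersecting these: cl(A) = {x60, x61, x62}.
∂A = cl(A) ∖ int(A) = {x60, x61, x62} ∖ {x61, x62} = {x60}.


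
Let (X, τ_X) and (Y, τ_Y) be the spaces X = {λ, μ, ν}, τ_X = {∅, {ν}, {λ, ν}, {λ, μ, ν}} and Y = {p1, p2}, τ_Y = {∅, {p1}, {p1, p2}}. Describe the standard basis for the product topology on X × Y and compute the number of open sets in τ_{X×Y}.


Basis B = {∅ × ∅, {ν} × {p1}, {λ, ν} × {p1}, {ν} × {p1, p2}, {λ, μ, ν} × {p1}, {λ, ν} × {p1, p2}, {λ, μ, ν} × {p1, p2}}; |τ_{X×Y}| = 10.

Enumerate products U × V with U ∈ τ_X, V ∈ τ_Y (deduplicated):
  ∅ × ∅ = {} (∅)
  {ν} × {p1} = {(ν,p1)}
  {λ, ν} × {p1} = {(λ,p1), (ν,p1)}
  {ν} × {p1, p2} = {(ν,p1), (ν,p2)}
  {λ, μ, ν} × {p1} = {(λ,p1), (μ,p1), (ν,p1)}
  {λ, ν} × {p1, p2} = {(λ,p1), (λ,p2), (ν,p1), (ν,p2)}
  {λ, μ, ν} × {p1, p2} = {(λ,p1), (λ,p2), (μ,p1), (μ,p2), (ν,p1), (ν,p2)}
These 7 distinct sets form the basis B.
Close under arbitrary unions to get τ_{X×Y}; counting gives |τ_{X×Y}| = 10.


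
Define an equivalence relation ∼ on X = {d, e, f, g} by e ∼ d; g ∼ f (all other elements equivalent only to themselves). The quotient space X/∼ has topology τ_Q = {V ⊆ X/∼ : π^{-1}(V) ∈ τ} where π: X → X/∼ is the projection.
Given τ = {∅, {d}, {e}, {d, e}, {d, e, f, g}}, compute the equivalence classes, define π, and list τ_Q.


X/∼ = {[d=e], [f=g]}; |τ_Q| = 3.

Equivalence classes: [d=e], [f=g].
Quotient map π: X → X/∼ sends d ↦ [d=e], e ↦ [d=e], f ↦ [f=g], g ↦ [f=g].
For each subset V ⊆ X/∼, compute π^{-1}(V) ⊆ X and check whether π^{-1}(V) ∈ τ. V is open in τ_Q iff π^{-1}(V) ∈ τ.
  V = {}: π^{-1}(V) = ∅ ∈ τ ✓.
  V = {[d=e]}: π^{-1}(V) = {d, e} ∈ τ ✓.
  V = {[f=g]}: π^{-1}(V) = {f, g} ∉ τ ✗.
  V = {[d=e], [f=g]}: π^{-1}(V) = {d, e, f, g} ∈ τ ✓.
Open sets in the quotient: τ_Q = {{}, {[d=e]}, {[d=e], [f=g]}} (3 elements).


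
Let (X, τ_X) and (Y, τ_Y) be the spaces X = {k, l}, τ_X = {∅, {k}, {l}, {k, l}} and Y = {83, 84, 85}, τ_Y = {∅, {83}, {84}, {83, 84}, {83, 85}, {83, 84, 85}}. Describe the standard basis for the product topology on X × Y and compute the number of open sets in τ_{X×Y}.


Basis B = {∅ × ∅, {k} × {83}, {k} × {84}, {l} × {83}, {l} × {84}, {k} × {83, 84}, {k} × {83, 85}, {k, l} × {83}, {k, l} × {84}, {l} × {83, 84}, {l} × {83, 85}, {k} × {83, 84, 85}, {l} × {83, 84, 85}, {k, l} × {83, 84}, {k, l} × {83, 85}, {k, l} × {83, 84, 85}}; |τ_{X×Y}| = 36.

Enumerate products U × V with U ∈ τ_X, V ∈ τ_Y (deduplicated):
  ∅ × ∅ = {} (∅)
  {k} × {83} = {(k,83)}
  {k} × {84} = {(k,84)}
  {l} × {83} = {(l,83)}
  {l} × {84} = {(l,84)}
  {k} × {83, 84} = {(k,83), (k,84)}
  {k} × {83, 85} = {(k,83), (k,85)}
  {k, l} × {83} = {(k,83), (l,83)}
  {k, l} × {84} = {(k,84), (l,84)}
  {l} × {83, 84} = {(l,83), (l,84)}
  {l} × {83, 85} = {(l,83), (l,85)}
  {k} × {83, 84, 85} = {(k,83), (k,84), (k,85)}
  {l} × {83, 84, 85} = {(l,83), (l,84), (l,85)}
  {k, l} × {83, 84} = {(k,83), (k,84), (l,83), (l,84)}
  {k, l} × {83, 85} = {(k,83), (k,85), (l,83), (l,85)}
  {k, l} × {83, 84, 85} = {(k,83), (k,84), (k,85), (l,83), (l,84), (l,85)}
These 16 distinct sets form the basis B.
Close under arbitrary unions to get τ_{X×Y}; counting gives |τ_{X×Y}| = 36.


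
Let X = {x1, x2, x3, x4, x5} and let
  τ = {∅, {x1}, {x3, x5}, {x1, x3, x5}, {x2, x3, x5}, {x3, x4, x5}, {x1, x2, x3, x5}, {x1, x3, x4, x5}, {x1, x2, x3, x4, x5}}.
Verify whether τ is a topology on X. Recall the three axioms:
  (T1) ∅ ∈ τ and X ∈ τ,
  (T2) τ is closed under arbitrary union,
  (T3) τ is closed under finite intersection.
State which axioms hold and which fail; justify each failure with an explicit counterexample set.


τ is NOT a topology on X.

Axiom (T1): ∅ ∈ τ? Yes; X ∈ τ? Yes.
Axiom (T2/T3): check pairwise unions and intersections of members of τ.
Counterexample for (T2): {x2, x3, x5} ∪ {x3, x4, x5} = {x2, x3, x4, x5} ∉ τ. Therefore τ is NOT a topology.


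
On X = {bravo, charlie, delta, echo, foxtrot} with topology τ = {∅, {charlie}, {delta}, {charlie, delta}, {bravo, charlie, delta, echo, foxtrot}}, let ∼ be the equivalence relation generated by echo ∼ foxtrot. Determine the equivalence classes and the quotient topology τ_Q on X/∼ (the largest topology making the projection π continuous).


X/∼ = {[bravo], [charlie], [delta], [echo=foxtrot]}; |τ_Q| = 5.

Equivalence classes: [bravo], [charlie], [delta], [echo=foxtrot].
Quotient map π: X → X/∼ sends bravo ↦ [bravo], charlie ↦ [charlie], delta ↦ [delta], echo ↦ [echo=foxtrot], foxtrot ↦ [echo=foxtrot].
For each subset V ⊆ X/∼, compute π^{-1}(V) ⊆ X and check whether π^{-1}(V) ∈ τ. V is open in τ_Q iff π^{-1}(V) ∈ τ.
  V = {}: π^{-1}(V) = ∅ ∈ τ ✓.
  V = {[bravo]}: π^{-1}(V) = {bravo} ∉ τ ✗.
  V = {[charlie]}: π^{-1}(V) = {charlie} ∈ τ ✓.
  V = {[bravo], [charlie]}: π^{-1}(V) = {bravo, charlie} ∉ τ ✗.
  V = {[delta]}: π^{-1}(V) = {delta} ∈ τ ✓.
  V = {[bravo], [delta]}: π^{-1}(V) = {bravo, delta} ∉ τ ✗.
  V = {[charlie], [delta]}: π^{-1}(V) = {charlie, delta} ∈ τ ✓.
  V = {[bravo], [charlie], [delta]}: π^{-1}(V) = {bravo, charlie, delta} ∉ τ ✗.
  V = {[echo=foxtrot]}: π^{-1}(V) = {echo, foxtrot} ∉ τ ✗.
  V = {[bravo], [echo=foxtrot]}: π^{-1}(V) = {bravo, echo, foxtrot} ∉ τ ✗.
  V = {[charlie], [echo=foxtrot]}: π^{-1}(V) = {charlie, echo, foxtrot} ∉ τ ✗.
  V = {[bravo], [charlie], [echo=foxtrot]}: π^{-1}(V) = {bravo, charlie, echo, foxtrot} ∉ τ ✗.
  V = {[delta], [echo=foxtrot]}: π^{-1}(V) = {delta, echo, foxtrot} ∉ τ ✗.
  V = {[bravo], [delta], [echo=foxtrot]}: π^{-1}(V) = {bravo, delta, echo, foxtrot} ∉ τ ✗.
  V = {[charlie], [delta], [echo=foxtrot]}: π^{-1}(V) = {charlie, delta, echo, foxtrot} ∉ τ ✗.
  V = {[bravo], [charlie], [delta], [echo=foxtrot]}: π^{-1}(V) = {bravo, charlie, delta, echo, foxtrot} ∈ τ ✓.
Open sets in the quotient: τ_Q = {{}, {[charlie]}, {[delta]}, {[charlie], [delta]}, {[bravo], [charlie], [delta], [echo=foxtrot]}} (5 elements).


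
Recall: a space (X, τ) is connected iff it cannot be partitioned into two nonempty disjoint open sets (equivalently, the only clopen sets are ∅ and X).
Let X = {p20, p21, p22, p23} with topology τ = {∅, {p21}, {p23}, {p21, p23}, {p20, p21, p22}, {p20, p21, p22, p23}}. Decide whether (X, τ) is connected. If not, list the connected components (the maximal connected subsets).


(X, τ) is disconnected; components = [{p23}, {p20, p21, p22}].

Find clopen sets (U ∈ τ with X ∖ U ∈ τ):
  U = ∅, X ∖ U = {p20, p21, p22, p23} — both open, so U is clopen.
  U = {p23}, X ∖ U = {p20, p21, p22} — both open, so U is clopen.
  U = {p20, p21, p22}, X ∖ U = {p23} — both open, so U is clopen.
  U = {p20, p21, p22, p23}, X ∖ U = ∅ — both open, so U is clopen.
Nontrivial clopen(s) exist: e.g. {p20, p21, p22}. So (X, τ) is disconnected.
Compute connected components by grouping points that agree on all clopens:
  component: {p23}
  component: {p20, p21, p22}


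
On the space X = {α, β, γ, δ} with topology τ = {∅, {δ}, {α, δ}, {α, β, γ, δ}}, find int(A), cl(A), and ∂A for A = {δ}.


int(A) = {δ}, cl(A) = {α, β, γ, δ}, ∂A = {α, β, γ}.

Closed sets in (X, τ) are complements of opens:
  closed(X, τ) = {∅, {β, γ}, {α, β, γ}, {α, β, γ, δ}}.
int(A) = ⋃ {U ∈ τ : U ⊆ A}. Opens contained in A: ∅, {δ}.
Taking the union of these: int(A) = {δ}.
cl(A) = ⋂ {C closed : A ⊆ C}. Closed sets containing A: {α, β, γ, δ}.
Intersecting these: cl(A) = {α, β, γ, δ}.
∂A = cl(A) ∖ int(A) = {α, β, γ, δ} ∖ {δ} = {α, β, γ}.


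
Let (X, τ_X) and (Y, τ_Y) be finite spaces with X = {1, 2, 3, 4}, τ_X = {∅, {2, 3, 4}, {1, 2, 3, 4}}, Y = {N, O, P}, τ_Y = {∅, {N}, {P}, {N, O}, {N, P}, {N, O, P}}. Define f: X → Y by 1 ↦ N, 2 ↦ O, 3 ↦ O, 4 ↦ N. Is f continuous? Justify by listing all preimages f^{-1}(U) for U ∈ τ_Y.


f is NOT continuous.

Compute f^{-1}(U) for each U ∈ τ_Y:
  U = ∅: f^{-1}(U) = ∅ ∈ τ_X ✓.
  U = {N}: f^{-1}(U) = {1, 4} ∉ τ_X ✗.
  U = {P}: f^{-1}(U) = ∅ ∈ τ_X ✓.
  U = {N, O}: f^{-1}(U) = {1, 2, 3, 4} ∈ τ_X ✓.
  U = {N, P}: f^{-1}(U) = {1, 4} ∉ τ_X ✗.
  U = {N, O, P}: f^{-1}(U) = {1, 2, 3, 4} ∈ τ_X ✓.
Found U = {N} with f^{-1}(U) = {1, 4} not in τ_X. Therefore f is NOT continuous.


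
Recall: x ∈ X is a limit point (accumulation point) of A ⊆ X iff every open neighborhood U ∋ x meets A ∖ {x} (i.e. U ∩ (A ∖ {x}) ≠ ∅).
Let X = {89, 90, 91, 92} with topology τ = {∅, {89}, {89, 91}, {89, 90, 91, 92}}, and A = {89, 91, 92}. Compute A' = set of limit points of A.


A' = {90, 91, 92}

For each x ∈ X, list the open sets U ∈ τ with x ∈ U, then check whether U ∩ (A ∖ {x}) ≠ ∅ for every such U.
  x = 89: open {89} ∋ x has {89} ∩ (A ∖ {89}) = ∅, so x is NOT a limit point.
  x = 90: opens ∋ x are {89, 90, 91, 92}; each meets A ∖ {90}, so x IS a limit point.
  x = 91: opens ∋ x are {89, 91}, {89, 90, 91, 92}; each meets A ∖ {91}, so x IS a limit point.
  x = 92: opens ∋ x are {89, 90, 91, 92}; each meets A ∖ {92}, so x IS a limit point.
Collecting: A' = {90, 91, 92}.


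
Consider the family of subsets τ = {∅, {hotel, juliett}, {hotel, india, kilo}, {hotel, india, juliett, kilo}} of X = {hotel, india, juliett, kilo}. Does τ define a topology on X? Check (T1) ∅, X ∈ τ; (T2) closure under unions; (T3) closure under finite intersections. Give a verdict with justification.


τ is NOT a topology on X.

Axiom (T1): ∅ ∈ τ? Yes; X ∈ τ? Yes.
Axiom (T2/T3): check pairwise unions and intersections of members of τ.
Counterexample for (T3): {hotel, juliett} ∩ {hotel, india, kilo} = {hotel} ∉ τ. Therefore τ is NOT a topology.


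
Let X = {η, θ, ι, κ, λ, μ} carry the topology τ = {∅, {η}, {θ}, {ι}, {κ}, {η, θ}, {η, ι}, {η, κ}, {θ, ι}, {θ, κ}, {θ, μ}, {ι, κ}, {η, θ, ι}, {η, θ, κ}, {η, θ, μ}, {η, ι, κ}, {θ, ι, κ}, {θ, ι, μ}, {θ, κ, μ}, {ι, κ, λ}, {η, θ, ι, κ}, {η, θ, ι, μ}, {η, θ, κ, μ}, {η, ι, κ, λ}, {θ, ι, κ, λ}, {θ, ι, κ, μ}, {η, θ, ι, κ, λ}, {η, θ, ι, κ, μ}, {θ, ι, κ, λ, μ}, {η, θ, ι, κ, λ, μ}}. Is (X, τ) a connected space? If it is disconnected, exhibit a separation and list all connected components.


(X, τ) is disconnected; components = [{η}, {θ, μ}, {ι, κ, λ}].

Find clopen sets (U ∈ τ with X ∖ U ∈ τ):
  U = ∅, X ∖ U = {η, θ, ι, κ, λ, μ} — both open, so U is clopen.
  U = {η}, X ∖ U = {θ, ι, κ, λ, μ} — both open, so U is clopen.
  U = {θ, μ}, X ∖ U = {η, ι, κ, λ} — both open, so U is clopen.
  U = {η, θ, μ}, X ∖ U = {ι, κ, λ} — both open, so U is clopen.
  U = {ι, κ, λ}, X ∖ U = {η, θ, μ} — both open, so U is clopen.
  U = {η, ι, κ, λ}, X ∖ U = {θ, μ} — both open, so U is clopen.
  U = {θ, ι, κ, λ, μ}, X ∖ U = {η} — both open, so U is clopen.
  U = {η, θ, ι, κ, λ, μ}, X ∖ U = ∅ — both open, so U is clopen.
Nontrivial clopen(s) exist: e.g. {θ, ι, κ, λ, μ}. So (X, τ) is disconnected.
Compute connected components by grouping points that agree on all clopens:
  component: {η}
  component: {θ, μ}
  component: {ι, κ, λ}


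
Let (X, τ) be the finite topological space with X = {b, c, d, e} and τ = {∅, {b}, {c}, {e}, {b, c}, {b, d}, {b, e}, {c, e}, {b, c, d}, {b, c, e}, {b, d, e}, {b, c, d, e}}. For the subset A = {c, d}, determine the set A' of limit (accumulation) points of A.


A' = ∅

For each x ∈ X, list the open sets U ∈ τ with x ∈ U, then check whether U ∩ (A ∖ {x}) ≠ ∅ for every such U.
  x = b: open {b} ∋ x has {b} ∩ (A ∖ {b}) = ∅, so x is NOT a limit point.
  x = c: open {c} ∋ x has {c} ∩ (A ∖ {c}) = ∅, so x is NOT a limit point.
  x = d: open {b, d} ∋ x has {b, d} ∩ (A ∖ {d}) = ∅, so x is NOT a limit point.
  x = e: open {e} ∋ x has {e} ∩ (A ∖ {e}) = ∅, so x is NOT a limit point.
Collecting: A' = ∅.


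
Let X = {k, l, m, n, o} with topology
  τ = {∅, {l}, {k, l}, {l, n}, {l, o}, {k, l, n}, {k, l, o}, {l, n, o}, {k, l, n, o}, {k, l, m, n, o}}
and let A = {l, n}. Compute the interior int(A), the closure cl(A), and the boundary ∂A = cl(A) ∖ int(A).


int(A) = {l, n}, cl(A) = {k, l, m, n, o}, ∂A = {k, m, o}.

Closed sets in (X, τ) are complements of opens:
  closed(X, τ) = {∅, {m}, {k, m}, {m, n}, {m, o}, {k, m, n}, {k, m, o}, {m, n, o}, {k, m, n, o}, {k, l, m, n, o}}.
int(A) = ⋃ {U ∈ τ : U ⊆ A}. Opens contained in A: ∅, {l}, {l, n}.
Taking the union of these: int(A) = {l, n}.
cl(A) = ⋂ {C closed : A ⊆ C}. Closed sets containing A: {k, l, m, n, o}.
Intersecting these: cl(A) = {k, l, m, n, o}.
∂A = cl(A) ∖ int(A) = {k, l, m, n, o} ∖ {l, n} = {k, m, o}.


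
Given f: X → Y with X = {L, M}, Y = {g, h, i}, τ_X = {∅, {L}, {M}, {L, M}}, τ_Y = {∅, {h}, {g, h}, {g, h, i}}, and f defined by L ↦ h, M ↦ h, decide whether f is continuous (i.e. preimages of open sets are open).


f IS continuous.

Compute f^{-1}(U) for each U ∈ τ_Y:
  U = ∅: f^{-1}(U) = ∅ ∈ τ_X ✓.
  U = {h}: f^{-1}(U) = {L, M} ∈ τ_X ✓.
  U = {g, h}: f^{-1}(U) = {L, M} ∈ τ_X ✓.
  U = {g, h, i}: f^{-1}(U) = {L, M} ∈ τ_X ✓.
Every preimage lies in τ_X, so f IS continuous.


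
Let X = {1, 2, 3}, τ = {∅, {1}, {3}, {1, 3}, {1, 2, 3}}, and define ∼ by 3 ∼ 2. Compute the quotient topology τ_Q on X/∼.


X/∼ = {[1], [2=3]}; |τ_Q| = 3.

Equivalence classes: [1], [2=3].
Quotient map π: X → X/∼ sends 1 ↦ [1], 2 ↦ [2=3], 3 ↦ [2=3].
For each subset V ⊆ X/∼, compute π^{-1}(V) ⊆ X and check whether π^{-1}(V) ∈ τ. V is open in τ_Q iff π^{-1}(V) ∈ τ.
  V = {}: π^{-1}(V) = ∅ ∈ τ ✓.
  V = {[1]}: π^{-1}(V) = {1} ∈ τ ✓.
  V = {[2=3]}: π^{-1}(V) = {2, 3} ∉ τ ✗.
  V = {[1], [2=3]}: π^{-1}(V) = {1, 2, 3} ∈ τ ✓.
Open sets in the quotient: τ_Q = {{}, {[1]}, {[1], [2=3]}} (3 elements).


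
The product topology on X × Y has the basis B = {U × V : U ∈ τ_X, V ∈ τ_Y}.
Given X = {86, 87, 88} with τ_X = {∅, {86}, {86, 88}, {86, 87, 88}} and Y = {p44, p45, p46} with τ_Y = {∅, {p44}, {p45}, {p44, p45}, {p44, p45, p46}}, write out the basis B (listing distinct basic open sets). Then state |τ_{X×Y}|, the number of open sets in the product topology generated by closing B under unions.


Basis B = {∅ × ∅, {86} × {p44}, {86} × {p45}, {86} × {p44, p45}, {86, 88} × {p44}, {86, 88} × {p45}, {86} × {p44, p45, p46}, {86, 87, 88} × {p44}, {86, 87, 88} × {p45}, {86, 88} × {p44, p45}, {86, 88} × {p44, p45, p46}, {86, 87, 88} × {p44, p45}, {86, 87, 88} × {p44, p45, p46}}; |τ_{X×Y}| = 30.

Enumerate products U × V with U ∈ τ_X, V ∈ τ_Y (deduplicated):
  ∅ × ∅ = {} (∅)
  {86} × {p44} = {(86,p44)}
  {86} × {p45} = {(86,p45)}
  {86} × {p44, p45} = {(86,p44), (86,p45)}
  {86, 88} × {p44} = {(86,p44), (88,p44)}
  {86, 88} × {p45} = {(86,p45), (88,p45)}
  {86} × {p44, p45, p46} = {(86,p44), (86,p45), (86,p46)}
  {86, 87, 88} × {p44} = {(86,p44), (87,p44), (88,p44)}
  {86, 87, 88} × {p45} = {(86,p45), (87,p45), (88,p45)}
  {86, 88} × {p44, p45} = {(86,p44), (86,p45), (88,p44), (88,p45)}
  {86, 88} × {p44, p45, p46} = {(86,p44), (86,p45), (86,p46), (88,p44), (88,p45), (88,p46)}
  {86, 87, 88} × {p44, p45} = {(86,p44), (86,p45), (87,p44), (87,p45), (88,p44), (88,p45)}
  {86, 87, 88} × {p44, p45, p46} = {(86,p44), (86,p45), (86,p46), (87,p44), (87,p45), (87,p46), (88,p44), (88,p45), (88,p46)}
These 13 distinct sets form the basis B.
Close under arbitrary unions to get τ_{X×Y}; counting gives |τ_{X×Y}| = 30.


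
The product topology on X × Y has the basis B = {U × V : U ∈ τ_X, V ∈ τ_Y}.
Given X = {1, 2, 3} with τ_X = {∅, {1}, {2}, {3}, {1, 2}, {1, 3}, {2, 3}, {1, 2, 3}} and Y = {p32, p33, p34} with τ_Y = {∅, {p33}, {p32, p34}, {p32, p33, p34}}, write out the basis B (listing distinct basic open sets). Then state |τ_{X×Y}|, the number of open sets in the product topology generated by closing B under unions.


Basis B = {∅ × ∅, {1} × {p33}, {2} × {p33}, {3} × {p33}, {1} × {p32, p34}, {1, 2} × {p33}, {1, 3} × {p33}, {2} × {p32, p34}, {2, 3} × {p33}, {3} × {p32, p34}, {1} × {p32, p33, p34}, {1, 2, 3} × {p33}, {2} × {p32, p33, p34}, {3} × {p32, p33, p34}, {1, 2} × {p32, p34}, {1, 3} × {p32, p34}, {2, 3} × {p32, p34}, {1, 2} × {p32, p33, p34}, {1, 3} × {p32, p33, p34}, {1, 2, 3} × {p32, p34}, {2, 3} × {p32, p33, p34}, {1, 2, 3} × {p32, p33, p34}}; |τ_{X×Y}| = 64.

Enumerate products U × V with U ∈ τ_X, V ∈ τ_Y (deduplicated):
  ∅ × ∅ = {} (∅)
  {1} × {p33} = {(1,p33)}
  {2} × {p33} = {(2,p33)}
  {3} × {p33} = {(3,p33)}
  {1} × {p32, p34} = {(1,p32), (1,p34)}
  {1, 2} × {p33} = {(1,p33), (2,p33)}
  {1, 3} × {p33} = {(1,p33), (3,p33)}
  {2} × {p32, p34} = {(2,p32), (2,p34)}
  {2, 3} × {p33} = {(2,p33), (3,p33)}
  {3} × {p32, p34} = {(3,p32), (3,p34)}
  {1} × {p32, p33, p34} = {(1,p32), (1,p33), (1,p34)}
  {1, 2, 3} × {p33} = {(1,p33), (2,p33), (3,p33)}
  {2} × {p32, p33, p34} = {(2,p32), (2,p33), (2,p34)}
  {3} × {p32, p33, p34} = {(3,p32), (3,p33), (3,p34)}
  {1, 2} × {p32, p34} = {(1,p32), (1,p34), (2,p32), (2,p34)}
  {1, 3} × {p32, p34} = {(1,p32), (1,p34), (3,p32), (3,p34)}
  {2, 3} × {p32, p34} = {(2,p32), (2,p34), (3,p32), (3,p34)}
  {1, 2} × {p32, p33, p34} = {(1,p32), (1,p33), (1,p34), (2,p32), (2,p33), (2,p34)}
  {1, 3} × {p32, p33, p34} = {(1,p32), (1,p33), (1,p34), (3,p32), (3,p33), (3,p34)}
  {1, 2, 3} × {p32, p34} = {(1,p32), (1,p34), (2,p32), (2,p34), (3,p32), (3,p34)}
  {2, 3} × {p32, p33, p34} = {(2,p32), (2,p33), (2,p34), (3,p32), (3,p33), (3,p34)}
  {1, 2, 3} × {p32, p33, p34} = {(1,p32), (1,p33), (1,p34), (2,p32), (2,p33), (2,p34), (3,p32), (3,p33), (3,p34)}
These 22 distinct sets form the basis B.
Close under arbitrary unions to get τ_{X×Y}; counting gives |τ_{X×Y}| = 64.


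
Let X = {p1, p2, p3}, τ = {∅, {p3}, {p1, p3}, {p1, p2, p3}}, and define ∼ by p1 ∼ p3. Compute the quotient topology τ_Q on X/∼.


X/∼ = {[p1=p3], [p2]}; |τ_Q| = 3.

Equivalence classes: [p1=p3], [p2].
Quotient map π: X → X/∼ sends p1 ↦ [p1=p3], p2 ↦ [p2], p3 ↦ [p1=p3].
For each subset V ⊆ X/∼, compute π^{-1}(V) ⊆ X and check whether π^{-1}(V) ∈ τ. V is open in τ_Q iff π^{-1}(V) ∈ τ.
  V = {}: π^{-1}(V) = ∅ ∈ τ ✓.
  V = {[p1=p3]}: π^{-1}(V) = {p1, p3} ∈ τ ✓.
  V = {[p2]}: π^{-1}(V) = {p2} ∉ τ ✗.
  V = {[p1=p3], [p2]}: π^{-1}(V) = {p1, p2, p3} ∈ τ ✓.
Open sets in the quotient: τ_Q = {{}, {[p1=p3]}, {[p1=p3], [p2]}} (3 elements).


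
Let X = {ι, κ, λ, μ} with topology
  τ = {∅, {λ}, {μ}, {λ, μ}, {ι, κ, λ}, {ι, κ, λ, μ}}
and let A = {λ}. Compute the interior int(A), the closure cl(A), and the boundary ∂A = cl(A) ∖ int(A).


int(A) = {λ}, cl(A) = {ι, κ, λ}, ∂A = {ι, κ}.

Closed sets in (X, τ) are complements of opens:
  closed(X, τ) = {∅, {μ}, {ι, κ}, {ι, κ, λ}, {ι, κ, μ}, {ι, κ, λ, μ}}.
int(A) = ⋃ {U ∈ τ : U ⊆ A}. Opens contained in A: ∅, {λ}.
Taking the union of these: int(A) = {λ}.
cl(A) = ⋂ {C closed : A ⊆ C}. Closed sets containing A: {ι, κ, λ}, {ι, κ, λ, μ}.
Intersecting these: cl(A) = {ι, κ, λ}.
∂A = cl(A) ∖ int(A) = {ι, κ, λ} ∖ {λ} = {ι, κ}.


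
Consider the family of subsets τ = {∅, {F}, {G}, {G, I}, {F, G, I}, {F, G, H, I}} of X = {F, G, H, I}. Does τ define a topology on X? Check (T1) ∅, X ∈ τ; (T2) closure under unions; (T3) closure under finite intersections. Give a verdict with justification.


τ is NOT a topology on X.

Axiom (T1): ∅ ∈ τ? Yes; X ∈ τ? Yes.
Axiom (T2/T3): check pairwise unions and intersections of members of τ.
Counterexample for (T2): {F} ∪ {G} = {F, G} ∉ τ. Therefore τ is NOT a topology.


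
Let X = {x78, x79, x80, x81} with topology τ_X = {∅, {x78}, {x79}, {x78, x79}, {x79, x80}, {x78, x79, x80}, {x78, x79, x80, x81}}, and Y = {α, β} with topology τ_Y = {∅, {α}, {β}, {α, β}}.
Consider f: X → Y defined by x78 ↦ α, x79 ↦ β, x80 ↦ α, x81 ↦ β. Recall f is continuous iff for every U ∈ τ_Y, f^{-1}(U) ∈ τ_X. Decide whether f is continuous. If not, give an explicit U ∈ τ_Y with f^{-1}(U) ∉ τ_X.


f is NOT continuous.

Compute f^{-1}(U) for each U ∈ τ_Y:
  U = ∅: f^{-1}(U) = ∅ ∈ τ_X ✓.
  U = {α}: f^{-1}(U) = {x78, x80} ∉ τ_X ✗.
  U = {β}: f^{-1}(U) = {x79, x81} ∉ τ_X ✗.
  U = {α, β}: f^{-1}(U) = {x78, x79, x80, x81} ∈ τ_X ✓.
Found U = {α} with f^{-1}(U) = {x78, x80} not in τ_X. Therefore f is NOT continuous.


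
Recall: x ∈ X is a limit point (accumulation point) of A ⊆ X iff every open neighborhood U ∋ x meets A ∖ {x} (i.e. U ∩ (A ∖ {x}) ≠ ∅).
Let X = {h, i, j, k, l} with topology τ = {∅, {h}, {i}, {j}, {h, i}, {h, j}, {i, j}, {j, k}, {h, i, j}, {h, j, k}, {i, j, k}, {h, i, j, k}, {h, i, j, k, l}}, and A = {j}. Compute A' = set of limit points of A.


A' = {k, l}

For each x ∈ X, list the open sets U ∈ τ with x ∈ U, then check whether U ∩ (A ∖ {x}) ≠ ∅ for every such U.
  x = h: open {h} ∋ x has {h} ∩ (A ∖ {h}) = ∅, so x is NOT a limit point.
  x = i: open {i} ∋ x has {i} ∩ (A ∖ {i}) = ∅, so x is NOT a limit point.
  x = j: open {j} ∋ x has {j} ∩ (A ∖ {j}) = ∅, so x is NOT a limit point.
  x = k: opens ∋ x are {j, k}, {h, j, k}, {i, j, k}, {h, i, j, k}, {h, i, j, k, l}; each meets A ∖ {k}, so x IS a limit point.
  x = l: opens ∋ x are {h, i, j, k, l}; each meets A ∖ {l}, so x IS a limit point.
Collecting: A' = {k, l}.


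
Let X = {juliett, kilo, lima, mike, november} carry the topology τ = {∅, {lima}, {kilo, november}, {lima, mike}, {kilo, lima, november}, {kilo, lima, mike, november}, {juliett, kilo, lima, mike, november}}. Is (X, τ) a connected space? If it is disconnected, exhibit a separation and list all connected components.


(X, τ) is connected.

Find clopen sets (U ∈ τ with X ∖ U ∈ τ):
  U = ∅, X ∖ U = {juliett, kilo, lima, mike, november} — both open, so U is clopen.
  U = {juliett, kilo, lima, mike, november}, X ∖ U = ∅ — both open, so U is clopen.
Only trivial clopens (∅ and X) exist, so (X, τ) is connected.
Compute connected components by grouping points that agree on all clopens:
  component: {juliett, kilo, lima, mike, november}


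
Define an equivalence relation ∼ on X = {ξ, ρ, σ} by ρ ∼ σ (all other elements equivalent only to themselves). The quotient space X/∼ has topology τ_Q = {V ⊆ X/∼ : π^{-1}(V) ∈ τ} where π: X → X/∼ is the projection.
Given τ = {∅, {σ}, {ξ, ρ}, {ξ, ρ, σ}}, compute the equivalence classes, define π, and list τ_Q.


X/∼ = {[ξ], [ρ=σ]}; |τ_Q| = 2.

Equivalence classes: [ξ], [ρ=σ].
Quotient map π: X → X/∼ sends ξ ↦ [ξ], ρ ↦ [ρ=σ], σ ↦ [ρ=σ].
For each subset V ⊆ X/∼, compute π^{-1}(V) ⊆ X and check whether π^{-1}(V) ∈ τ. V is open in τ_Q iff π^{-1}(V) ∈ τ.
  V = {}: π^{-1}(V) = ∅ ∈ τ ✓.
  V = {[ξ]}: π^{-1}(V) = {ξ} ∉ τ ✗.
  V = {[ρ=σ]}: π^{-1}(V) = {ρ, σ} ∉ τ ✗.
  V = {[ξ], [ρ=σ]}: π^{-1}(V) = {ξ, ρ, σ} ∈ τ ✓.
Open sets in the quotient: τ_Q = {{}, {[ξ], [ρ=σ]}} (2 elements).


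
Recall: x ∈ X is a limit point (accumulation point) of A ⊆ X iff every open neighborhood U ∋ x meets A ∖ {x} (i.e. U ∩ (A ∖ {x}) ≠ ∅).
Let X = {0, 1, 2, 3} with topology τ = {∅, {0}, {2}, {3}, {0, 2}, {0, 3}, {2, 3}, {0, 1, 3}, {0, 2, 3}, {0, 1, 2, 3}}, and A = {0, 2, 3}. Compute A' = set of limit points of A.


A' = {1}

For each x ∈ X, list the open sets U ∈ τ with x ∈ U, then check whether U ∩ (A ∖ {x}) ≠ ∅ for every such U.
  x = 0: open {0} ∋ x has {0} ∩ (A ∖ {0}) = ∅, so x is NOT a limit point.
  x = 1: opens ∋ x are {0, 1, 3}, {0, 1, 2, 3}; each meets A ∖ {1}, so x IS a limit point.
  x = 2: open {2} ∋ x has {2} ∩ (A ∖ {2}) = ∅, so x is NOT a limit point.
  x = 3: open {3} ∋ x has {3} ∩ (A ∖ {3}) = ∅, so x is NOT a limit point.
Collecting: A' = {1}.


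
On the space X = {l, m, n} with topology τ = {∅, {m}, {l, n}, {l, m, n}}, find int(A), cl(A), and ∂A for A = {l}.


int(A) = ∅, cl(A) = {l, n}, ∂A = {l, n}.

Closed sets in (X, τ) are complements of opens:
  closed(X, τ) = {∅, {m}, {l, n}, {l, m, n}}.
int(A) = ⋃ {U ∈ τ : U ⊆ A}. Opens contained in A: ∅.
Taking the union of these: int(A) = ∅.
cl(A) = ⋂ {C closed : A ⊆ C}. Closed sets containing A: {l, n}, {l, m, n}.
Intersecting these: cl(A) = {l, n}.
∂A = cl(A) ∖ int(A) = {l, n} ∖ ∅ = {l, n}.


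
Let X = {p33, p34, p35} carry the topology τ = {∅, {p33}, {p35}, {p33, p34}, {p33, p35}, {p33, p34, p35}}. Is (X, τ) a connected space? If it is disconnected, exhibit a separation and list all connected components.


(X, τ) is disconnected; components = [{p35}, {p33, p34}].

Find clopen sets (U ∈ τ with X ∖ U ∈ τ):
  U = ∅, X ∖ U = {p33, p34, p35} — both open, so U is clopen.
  U = {p35}, X ∖ U = {p33, p34} — both open, so U is clopen.
  U = {p33, p34}, X ∖ U = {p35} — both open, so U is clopen.
  U = {p33, p34, p35}, X ∖ U = ∅ — both open, so U is clopen.
Nontrivial clopen(s) exist: e.g. {p33, p34}. So (X, τ) is disconnected.
Compute connected components by grouping points that agree on all clopens:
  component: {p35}
  component: {p33, p34}


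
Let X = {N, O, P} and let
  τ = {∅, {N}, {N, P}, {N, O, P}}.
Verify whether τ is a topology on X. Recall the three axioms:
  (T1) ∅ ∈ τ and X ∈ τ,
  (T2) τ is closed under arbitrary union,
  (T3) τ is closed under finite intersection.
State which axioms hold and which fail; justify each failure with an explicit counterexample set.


τ IS a topology on X.

Axiom (T1): ∅ ∈ τ? Yes; X ∈ τ? Yes.
Axiom (T2/T3): check pairwise unions and intersections of members of τ.
All pairwise intersections and unions checked — each lies in τ. Therefore τ satisfies (T1), (T2), (T3): it IS a topology on X.


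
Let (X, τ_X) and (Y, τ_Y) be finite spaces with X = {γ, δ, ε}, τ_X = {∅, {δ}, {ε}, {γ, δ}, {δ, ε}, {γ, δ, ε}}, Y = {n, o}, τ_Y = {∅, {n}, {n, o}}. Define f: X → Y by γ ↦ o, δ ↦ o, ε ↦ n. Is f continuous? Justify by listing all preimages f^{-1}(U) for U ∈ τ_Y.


f IS continuous.

Compute f^{-1}(U) for each U ∈ τ_Y:
  U = ∅: f^{-1}(U) = ∅ ∈ τ_X ✓.
  U = {n}: f^{-1}(U) = {ε} ∈ τ_X ✓.
  U = {n, o}: f^{-1}(U) = {γ, δ, ε} ∈ τ_X ✓.
Every preimage lies in τ_X, so f IS continuous.


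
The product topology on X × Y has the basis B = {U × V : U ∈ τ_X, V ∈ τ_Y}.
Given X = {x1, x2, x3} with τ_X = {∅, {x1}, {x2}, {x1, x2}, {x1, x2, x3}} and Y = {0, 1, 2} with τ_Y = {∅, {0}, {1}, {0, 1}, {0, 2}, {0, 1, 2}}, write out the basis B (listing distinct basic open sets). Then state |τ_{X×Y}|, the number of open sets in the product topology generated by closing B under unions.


Basis B = {∅ × ∅, {x1} × {0}, {x1} × {1}, {x2} × {0}, {x2} × {1}, {x1} × {0, 1}, {x1} × {0, 2}, {x1, x2} × {0}, {x1, x2} × {1}, {x2} × {0, 1}, {x2} × {0, 2}, {x1} × {0, 1, 2}, {x1, x2, x3} × {0}, {x1, x2, x3} × {1}, {x2} × {0, 1, 2}, {x1, x2} × {0, 1}, {x1, x2} × {0, 2}, {x1, x2} × {0, 1, 2}, {x1, x2, x3} × {0, 1}, {x1, x2, x3} × {0, 2}, {x1, x2, x3} × {0, 1, 2}}; |τ_{X×Y}| = 70.

Enumerate products U × V with U ∈ τ_X, V ∈ τ_Y (deduplicated):
  ∅ × ∅ = {} (∅)
  {x1} × {0} = {(x1,0)}
  {x1} × {1} = {(x1,1)}
  {x2} × {0} = {(x2,0)}
  {x2} × {1} = {(x2,1)}
  {x1} × {0, 1} = {(x1,0), (x1,1)}
  {x1} × {0, 2} = {(x1,0), (x1,2)}
  {x1, x2} × {0} = {(x1,0), (x2,0)}
  {x1, x2} × {1} = {(x1,1), (x2,1)}
  {x2} × {0, 1} = {(x2,0), (x2,1)}
  {x2} × {0, 2} = {(x2,0), (x2,2)}
  {x1} × {0, 1, 2} = {(x1,0), (x1,1), (x1,2)}
  {x1, x2, x3} × {0} = {(x1,0), (x2,0), (x3,0)}
  {x1, x2, x3} × {1} = {(x1,1), (x2,1), (x3,1)}
  {x2} × {0, 1, 2} = {(x2,0), (x2,1), (x2,2)}
  {x1, x2} × {0, 1} = {(x1,0), (x1,1), (x2,0), (x2,1)}
  {x1, x2} × {0, 2} = {(x1,0), (x1,2), (x2,0), (x2,2)}
  {x1, x2} × {0, 1, 2} = {(x1,0), (x1,1), (x1,2), (x2,0), (x2,1), (x2,2)}
  {x1, x2, x3} × {0, 1} = {(x1,0), (x1,1), (x2,0), (x2,1), (x3,0), (x3,1)}
  {x1, x2, x3} × {0, 2} = {(x1,0), (x1,2), (x2,0), (x2,2), (x3,0), (x3,2)}
  {x1, x2, x3} × {0, 1, 2} = {(x1,0), (x1,1), (x1,2), (x2,0), (x2,1), (x2,2), (x3,0), (x3,1), (x3,2)}
These 21 distinct sets form the basis B.
Close under arbitrary unions to get τ_{X×Y}; counting gives |τ_{X×Y}| = 70.


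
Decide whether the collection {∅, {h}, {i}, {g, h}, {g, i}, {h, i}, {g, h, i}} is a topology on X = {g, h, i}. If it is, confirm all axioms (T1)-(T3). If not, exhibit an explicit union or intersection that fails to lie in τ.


τ is NOT a topology on X.

Axiom (T1): ∅ ∈ τ? Yes; X ∈ τ? Yes.
Axiom (T2/T3): check pairwise unions and intersections of members of τ.
Counterexample for (T3): {g, h} ∩ {g, i} = {g} ∉ τ. Therefore τ is NOT a topology.


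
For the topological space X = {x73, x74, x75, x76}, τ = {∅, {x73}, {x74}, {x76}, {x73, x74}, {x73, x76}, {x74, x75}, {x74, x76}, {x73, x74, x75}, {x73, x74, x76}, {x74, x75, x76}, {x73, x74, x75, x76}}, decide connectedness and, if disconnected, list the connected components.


(X, τ) is disconnected; components = [{x73}, {x76}, {x74, x75}].

Find clopen sets (U ∈ τ with X ∖ U ∈ τ):
  U = ∅, X ∖ U = {x73, x74, x75, x76} — both open, so U is clopen.
  U = {x73}, X ∖ U = {x74, x75, x76} — both open, so U is clopen.
  U = {x76}, X ∖ U = {x73, x74, x75} — both open, so U is clopen.
  U = {x73, x76}, X ∖ U = {x74, x75} — both open, so U is clopen.
  U = {x74, x75}, X ∖ U = {x73, x76} — both open, so U is clopen.
  U = {x73, x74, x75}, X ∖ U = {x76} — both open, so U is clopen.
  U = {x74, x75, x76}, X ∖ U = {x73} — both open, so U is clopen.
  U = {x73, x74, x75, x76}, X ∖ U = ∅ — both open, so U is clopen.
Nontrivial clopen(s) exist: e.g. {x73, x74, x75}. So (X, τ) is disconnected.
Compute connected components by grouping points that agree on all clopens:
  component: {x73}
  component: {x76}
  component: {x74, x75}


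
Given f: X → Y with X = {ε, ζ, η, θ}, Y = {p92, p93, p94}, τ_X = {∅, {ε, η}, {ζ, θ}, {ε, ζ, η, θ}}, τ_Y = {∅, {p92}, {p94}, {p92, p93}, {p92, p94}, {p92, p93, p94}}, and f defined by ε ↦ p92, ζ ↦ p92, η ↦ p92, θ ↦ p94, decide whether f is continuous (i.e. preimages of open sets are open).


f is NOT continuous.

Compute f^{-1}(U) for each U ∈ τ_Y:
  U = ∅: f^{-1}(U) = ∅ ∈ τ_X ✓.
  U = {p92}: f^{-1}(U) = {ε, ζ, η} ∉ τ_X ✗.
  U = {p94}: f^{-1}(U) = {θ} ∉ τ_X ✗.
  U = {p92, p93}: f^{-1}(U) = {ε, ζ, η} ∉ τ_X ✗.
  U = {p92, p94}: f^{-1}(U) = {ε, ζ, η, θ} ∈ τ_X ✓.
  U = {p92, p93, p94}: f^{-1}(U) = {ε, ζ, η, θ} ∈ τ_X ✓.
Found U = {p92} with f^{-1}(U) = {ε, ζ, η} not in τ_X. Therefore f is NOT continuous.


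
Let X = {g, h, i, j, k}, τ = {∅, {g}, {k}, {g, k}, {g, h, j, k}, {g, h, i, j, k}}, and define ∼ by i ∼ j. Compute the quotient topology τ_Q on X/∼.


X/∼ = {[g], [h], [i=j], [k]}; |τ_Q| = 5.

Equivalence classes: [g], [h], [i=j], [k].
Quotient map π: X → X/∼ sends g ↦ [g], h ↦ [h], i ↦ [i=j], j ↦ [i=j], k ↦ [k].
For each subset V ⊆ X/∼, compute π^{-1}(V) ⊆ X and check whether π^{-1}(V) ∈ τ. V is open in τ_Q iff π^{-1}(V) ∈ τ.
  V = {}: π^{-1}(V) = ∅ ∈ τ ✓.
  V = {[g]}: π^{-1}(V) = {g} ∈ τ ✓.
  V = {[h]}: π^{-1}(V) = {h} ∉ τ ✗.
  V = {[g], [h]}: π^{-1}(V) = {g, h} ∉ τ ✗.
  V = {[i=j]}: π^{-1}(V) = {i, j} ∉ τ ✗.
  V = {[g], [i=j]}: π^{-1}(V) = {g, i, j} ∉ τ ✗.
  V = {[h], [i=j]}: π^{-1}(V) = {h, i, j} ∉ τ ✗.
  V = {[g], [h], [i=j]}: π^{-1}(V) = {g, h, i, j} ∉ τ ✗.
  V = {[k]}: π^{-1}(V) = {k} ∈ τ ✓.
  V = {[g], [k]}: π^{-1}(V) = {g, k} ∈ τ ✓.
  V = {[h], [k]}: π^{-1}(V) = {h, k} ∉ τ ✗.
  V = {[g], [h], [k]}: π^{-1}(V) = {g, h, k} ∉ τ ✗.
  V = {[i=j], [k]}: π^{-1}(V) = {i, j, k} ∉ τ ✗.
  V = {[g], [i=j], [k]}: π^{-1}(V) = {g, i, j, k} ∉ τ ✗.
  V = {[h], [i=j], [k]}: π^{-1}(V) = {h, i, j, k} ∉ τ ✗.
  V = {[g], [h], [i=j], [k]}: π^{-1}(V) = {g, h, i, j, k} ∈ τ ✓.
Open sets in the quotient: τ_Q = {{}, {[g]}, {[k]}, {[g], [k]}, {[g], [h], [i=j], [k]}} (5 elements).


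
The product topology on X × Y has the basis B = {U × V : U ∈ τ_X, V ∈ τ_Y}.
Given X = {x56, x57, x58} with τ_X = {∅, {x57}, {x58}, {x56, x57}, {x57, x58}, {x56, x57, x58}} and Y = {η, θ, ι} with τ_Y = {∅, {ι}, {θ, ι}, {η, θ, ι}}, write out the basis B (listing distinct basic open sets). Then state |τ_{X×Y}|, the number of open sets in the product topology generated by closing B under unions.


Basis B = {∅ × ∅, {x57} × {ι}, {x58} × {ι}, {x56, x57} × {ι}, {x57} × {θ, ι}, {x57, x58} × {ι}, {x58} × {θ, ι}, {x56, x57, x58} × {ι}, {x57} × {η, θ, ι}, {x58} × {η, θ, ι}, {x56, x57} × {θ, ι}, {x57, x58} × {θ, ι}, {x56, x57} × {η, θ, ι}, {x56, x57, x58} × {θ, ι}, {x57, x58} × {η, θ, ι}, {x56, x57, x58} × {η, θ, ι}}; |τ_{X×Y}| = 40.

Enumerate products U × V with U ∈ τ_X, V ∈ τ_Y (deduplicated):
  ∅ × ∅ = {} (∅)
  {x57} × {ι} = {(x57,ι)}
  {x58} × {ι} = {(x58,ι)}
  {x56, x57} × {ι} = {(x56,ι), (x57,ι)}
  {x57} × {θ, ι} = {(x57,θ), (x57,ι)}
  {x57, x58} × {ι} = {(x57,ι), (x58,ι)}
  {x58} × {θ, ι} = {(x58,θ), (x58,ι)}
  {x56, x57, x58} × {ι} = {(x56,ι), (x57,ι), (x58,ι)}
  {x57} × {η, θ, ι} = {(x57,η), (x57,θ), (x57,ι)}
  {x58} × {η, θ, ι} = {(x58,η), (x58,θ), (x58,ι)}
  {x56, x57} × {θ, ι} = {(x56,θ), (x56,ι), (x57,θ), (x57,ι)}
  {x57, x58} × {θ, ι} = {(x57,θ), (x57,ι), (x58,θ), (x58,ι)}
  {x56, x57} × {η, θ, ι} = {(x56,η), (x56,θ), (x56,ι), (x57,η), (x57,θ), (x57,ι)}
  {x56, x57, x58} × {θ, ι} = {(x56,θ), (x56,ι), (x57,θ), (x57,ι), (x58,θ), (x58,ι)}
  {x57, x58} × {η, θ, ι} = {(x57,η), (x57,θ), (x57,ι), (x58,η), (x58,θ), (x58,ι)}
  {x56, x57, x58} × {η, θ, ι} = {(x56,η), (x56,θ), (x56,ι), (x57,η), (x57,θ), (x57,ι), (x58,η), (x58,θ), (x58,ι)}
These 16 distinct sets form the basis B.
Close under arbitrary unions to get τ_{X×Y}; counting gives |τ_{X×Y}| = 40.


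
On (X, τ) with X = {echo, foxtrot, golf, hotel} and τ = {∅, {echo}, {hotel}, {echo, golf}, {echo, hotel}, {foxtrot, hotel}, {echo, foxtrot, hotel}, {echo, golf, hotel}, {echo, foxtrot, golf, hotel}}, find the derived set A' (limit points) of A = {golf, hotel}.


A' = {foxtrot}

For each x ∈ X, list the open sets U ∈ τ with x ∈ U, then check whether U ∩ (A ∖ {x}) ≠ ∅ for every such U.
  x = echo: open {echo} ∋ x has {echo} ∩ (A ∖ {echo}) = ∅, so x is NOT a limit point.
  x = foxtrot: opens ∋ x are {foxtrot, hotel}, {echo, foxtrot, hotel}, {echo, foxtrot, golf, hotel}; each meets A ∖ {foxtrot}, so x IS a limit point.
  x = golf: open {echo, golf} ∋ x has {echo, golf} ∩ (A ∖ {golf}) = ∅, so x is NOT a limit point.
  x = hotel: open {hotel} ∋ x has {hotel} ∩ (A ∖ {hotel}) = ∅, so x is NOT a limit point.
Collecting: A' = {foxtrot}.


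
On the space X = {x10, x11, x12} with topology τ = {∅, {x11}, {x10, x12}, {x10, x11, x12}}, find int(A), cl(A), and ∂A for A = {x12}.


int(A) = ∅, cl(A) = {x10, x12}, ∂A = {x10, x12}.

Closed sets in (X, τ) are complements of opens:
  closed(X, τ) = {∅, {x11}, {x10, x12}, {x10, x11, x12}}.
int(A) = ⋃ {U ∈ τ : U ⊆ A}. Opens contained in A: ∅.
Taking the union of these: int(A) = ∅.
cl(A) = ⋂ {C closed : A ⊆ C}. Closed sets containing A: {x10, x12}, {x10, x11, x12}.
Intersecting these: cl(A) = {x10, x12}.
∂A = cl(A) ∖ int(A) = {x10, x12} ∖ ∅ = {x10, x12}.


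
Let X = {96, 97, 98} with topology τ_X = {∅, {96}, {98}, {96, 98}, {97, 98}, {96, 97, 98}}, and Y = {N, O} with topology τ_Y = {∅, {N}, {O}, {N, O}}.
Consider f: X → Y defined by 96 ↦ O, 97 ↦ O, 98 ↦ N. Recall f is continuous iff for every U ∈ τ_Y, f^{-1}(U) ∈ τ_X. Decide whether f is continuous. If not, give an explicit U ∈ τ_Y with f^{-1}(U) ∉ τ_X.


f is NOT continuous.

Compute f^{-1}(U) for each U ∈ τ_Y:
  U = ∅: f^{-1}(U) = ∅ ∈ τ_X ✓.
  U = {N}: f^{-1}(U) = {98} ∈ τ_X ✓.
  U = {O}: f^{-1}(U) = {96, 97} ∉ τ_X ✗.
  U = {N, O}: f^{-1}(U) = {96, 97, 98} ∈ τ_X ✓.
Found U = {O} with f^{-1}(U) = {96, 97} not in τ_X. Therefore f is NOT continuous.
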